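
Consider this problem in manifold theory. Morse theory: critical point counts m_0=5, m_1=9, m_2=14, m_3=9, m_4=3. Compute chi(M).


Morse theory: chi(M) = sum_k (-1)^k m_k where m_k = #(index-k critical points).
= (5) + (-9) + (14) + (-9) + (3) = 4

4


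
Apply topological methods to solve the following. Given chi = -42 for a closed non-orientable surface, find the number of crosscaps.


chi = 2 - k for closed non-orientable surfaces with k crosscaps.
-42 = 2 - k
k = 2 - (-42) = 44

44


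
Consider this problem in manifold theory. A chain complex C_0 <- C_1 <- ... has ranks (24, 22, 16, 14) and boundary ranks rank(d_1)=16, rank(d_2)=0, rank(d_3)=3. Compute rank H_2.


rank H_k = rank(ker d_k) - rank(im d_{k+1}).
rank(ker d_2) = rank(C_2) - rank(d_2) = 16 - 0 = 16.
rank(im d_{2+1}) = 3.
rank H_2 = 16 - 3 = 13

13


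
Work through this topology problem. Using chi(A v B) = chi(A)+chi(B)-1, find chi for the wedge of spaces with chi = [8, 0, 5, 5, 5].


chi(A v B) = chi(A) + chi(B) - 1 (one point identified).
For 5 spaces: chi = (sum chi_i) - (5 - 1).
sum = 23; chi = 23 - 4 = 19

19


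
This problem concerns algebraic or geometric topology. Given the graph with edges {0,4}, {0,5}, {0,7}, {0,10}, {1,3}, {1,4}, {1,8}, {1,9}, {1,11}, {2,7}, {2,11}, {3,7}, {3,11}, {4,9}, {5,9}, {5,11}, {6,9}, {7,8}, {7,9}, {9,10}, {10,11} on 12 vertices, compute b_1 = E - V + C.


b_1 = E - V + (number of components).
E = 21, V = 12, components = 1.
b_1 = 21 - 12 + 1 = 10

10


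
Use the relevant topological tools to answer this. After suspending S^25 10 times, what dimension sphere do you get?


Each suspension raises dimension by 1: Sigma S^n = S^{n+1}.
Sigma^10 S^25 = S^{25+10} = S^35

35


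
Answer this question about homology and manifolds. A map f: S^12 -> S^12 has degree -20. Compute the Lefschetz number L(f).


On S^12: L(f) = tr(f_0*) + (-1)^12 tr(f_12*) = 1 + (-1)^12 * deg(f).
L(f) = 1 + (-1)^12 * -20 = 1 + -20 = -19

-19


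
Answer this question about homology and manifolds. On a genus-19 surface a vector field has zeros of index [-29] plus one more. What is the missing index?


Poincare-Hopf: sum of indices = chi(M).
chi(Sigma_19) = 2 - 2*19 = -36.
Sum of known indices = -29.
x = chi - (sum known) = -36 - (-29) = -7

-7


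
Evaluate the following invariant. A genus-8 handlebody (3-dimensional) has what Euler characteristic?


A genus-g handlebody deformation retracts to a wedge of g circles.
chi(vee_g S^1) = 1 - g.
chi(H_8) = 1 - 8 = -7

-7


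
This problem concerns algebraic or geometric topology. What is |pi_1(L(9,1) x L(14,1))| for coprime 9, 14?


pi_1(X x Y) = pi_1(X) x pi_1(Y).
pi_1(L(9,1)) = Z/9, pi_1(L(14,1)) = Z/14.
|Z/9 x Z/14| = 9 * 14 = 126

126


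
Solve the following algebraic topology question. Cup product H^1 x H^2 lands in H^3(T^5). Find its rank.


Cup product: H^p x H^q -> H^{p+q}; here p+q = 1+2 = 3.
rank H^k(T^n) = C(n,k).
C(5,3) = 10

10


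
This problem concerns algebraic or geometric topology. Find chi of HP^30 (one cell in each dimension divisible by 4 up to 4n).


HP^30 has one cell in each dimension 0, 4, ..., 4*30 (30+1 cells, all even-dim).
chi = 30 + 1 = 31

31


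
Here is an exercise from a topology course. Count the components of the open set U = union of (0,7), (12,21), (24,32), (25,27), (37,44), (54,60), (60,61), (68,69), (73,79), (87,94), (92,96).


Sort and merge overlapping open intervals.
Merged: (0,7), (12,21), (24,32), (37,44), (54,60), (60,61), (68,69), (73,79), (87,96).
Number of components = 9

9


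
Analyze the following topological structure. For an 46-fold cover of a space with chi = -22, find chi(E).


For a finite covering: chi(E) = (number of sheets) * chi(B).
chi(E) = 46 * (-22) = -1012

-1012


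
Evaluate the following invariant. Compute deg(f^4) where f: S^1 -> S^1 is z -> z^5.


deg(f) = 5. Degree is multiplicative: deg(f^4) = (deg f)^4.
deg(f^4) = (5)^4 = 625

625


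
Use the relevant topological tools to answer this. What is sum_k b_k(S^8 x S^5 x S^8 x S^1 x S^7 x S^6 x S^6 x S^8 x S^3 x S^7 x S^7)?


Total Betti number is multiplicative under products.
Each S^d (d>=1) has total Betti number 2.
There are 11 sphere factors.
Total = 2^11 = 2048

2048


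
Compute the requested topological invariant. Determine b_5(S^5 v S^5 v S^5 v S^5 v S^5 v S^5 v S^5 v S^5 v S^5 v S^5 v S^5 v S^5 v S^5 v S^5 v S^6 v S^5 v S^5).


For a wedge of spheres, H_k (k>0) is free on one generator per sphere of dimension k.
Spheres of dimension 5: count = 16.
b_5 = 16

16


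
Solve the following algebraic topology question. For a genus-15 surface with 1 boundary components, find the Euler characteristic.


For a compact orientable surface with genus g and b boundary components: chi = 2 - 2g - b.
chi = 2 - 2*15 - 1 = 2 - 30 - 1 = -29

-29


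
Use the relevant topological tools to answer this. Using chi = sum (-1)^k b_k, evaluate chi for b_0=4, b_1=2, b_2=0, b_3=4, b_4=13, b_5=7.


chi = sum_k (-1)^k b_k.
= (4) + (-2) + (0) + (-4) + (13) + (-7)
= 4

4


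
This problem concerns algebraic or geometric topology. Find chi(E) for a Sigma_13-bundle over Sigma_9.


For a fiber bundle F -> E -> B (with CW structure): chi(E) = chi(B) * chi(F).
chi(Sigma_9) = -16, chi(Sigma_13) = -24.
chi(E) = (-16) * (-24) = 384

384


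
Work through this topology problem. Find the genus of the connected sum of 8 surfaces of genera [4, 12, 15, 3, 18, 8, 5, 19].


Genus is additive under connected sum of orientable surfaces.
g = 4 + 12 + 15 + 3 + 18 + 8 + 5 + 19 = 84

84


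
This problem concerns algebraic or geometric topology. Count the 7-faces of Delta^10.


Delta^10 has 10+1 vertices. A 7-face is a choice of 7+1 vertices.
f_7 = C(10+1, 7+1) = C(11,8) = 165

165


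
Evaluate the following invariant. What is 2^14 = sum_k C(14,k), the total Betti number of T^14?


b_k(T^14) = C(14,k), so the sum over k is sum_k C(14,k) = 2^14.
Total = 2^14 = 16384

16384


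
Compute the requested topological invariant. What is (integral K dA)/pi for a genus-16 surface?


Gauss-Bonnet: integral K dA = 2*pi*chi(M).
chi(Sigma_16) = 2 - 2*16 = -30.
(integral K dA)/pi = 2*chi = 2*(-30) = -60

-60


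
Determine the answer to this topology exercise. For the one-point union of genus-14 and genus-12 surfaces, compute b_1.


For a wedge: H_1(A v B) = H_1(A) + H_1(B).
b_1(Sigma_14) = 28, b_1(Sigma_12) = 24.
b_1 = 28 + 24 = 52

52


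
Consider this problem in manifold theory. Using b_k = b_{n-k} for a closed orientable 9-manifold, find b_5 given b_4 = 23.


Poincare duality for closed orientable n-manifolds: b_k = b_{n-k}.
Here n = 9, so b_5 = b_4 = 23

23


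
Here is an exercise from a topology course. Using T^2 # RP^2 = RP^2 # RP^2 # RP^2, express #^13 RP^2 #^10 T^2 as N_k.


Since a >= 1, the sum is non-orientable; each T^2 can be replaced by RP^2 # RP^2 (since T^2#RP^2 = 3RP^2).
Total crosscaps k = 13 + 2*10 = 33.
Check via chi: chi = 13*1 + 10*0 - (13+10-1)*2 = -31 = 2 - k = -31. Consistent.

33


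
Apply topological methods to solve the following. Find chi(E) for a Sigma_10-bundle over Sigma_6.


For a fiber bundle F -> E -> B (with CW structure): chi(E) = chi(B) * chi(F).
chi(Sigma_6) = -10, chi(Sigma_10) = -18.
chi(E) = (-10) * (-18) = 180

180


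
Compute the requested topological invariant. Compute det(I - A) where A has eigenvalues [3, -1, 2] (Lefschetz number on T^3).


For a torus self-map: L(f) = det(I - A) where A acts on H_1.
L(f) = (1-3) * (1--1) * (1-2) = -2 * 2 * -1 = 4

4


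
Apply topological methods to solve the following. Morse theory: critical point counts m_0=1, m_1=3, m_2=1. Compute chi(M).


Morse theory: chi(M) = sum_k (-1)^k m_k where m_k = #(index-k critical points).
= (1) + (-3) + (1) = -1

-1


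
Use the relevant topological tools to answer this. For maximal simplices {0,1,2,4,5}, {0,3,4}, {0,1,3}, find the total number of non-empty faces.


Each maximal simplex on m vertices has 2^m - 1 nonempty faces.
Take the union (dedupe shared faces).
Total distinct faces = 37

37


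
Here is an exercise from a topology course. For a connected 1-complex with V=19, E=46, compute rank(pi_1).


For a connected graph: rank(pi_1) = b_1 = E - V + 1 = 1 - chi.
chi = V - E = 19 - 46 = -27.
rank = 1 - (-27) = 46 - 19 + 1 = 28

28


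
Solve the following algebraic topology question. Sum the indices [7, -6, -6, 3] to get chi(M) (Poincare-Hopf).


Poincare-Hopf: chi(M) = sum of indices of zeros.
chi = (7) + (-6) + (-6) + (3) = -2

-2


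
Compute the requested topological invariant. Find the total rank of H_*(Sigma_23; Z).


For Sigma_23: b_0 = 1, b_1 = 2g = 46, b_2 = 1.
Total = 1 + 46 + 1 = 48

48


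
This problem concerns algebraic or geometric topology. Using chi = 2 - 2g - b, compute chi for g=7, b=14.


For a compact orientable surface with genus g and b boundary components: chi = 2 - 2g - b.
chi = 2 - 2*7 - 14 = 2 - 14 - 14 = -26

-26


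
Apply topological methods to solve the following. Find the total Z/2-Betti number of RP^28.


H^k(RP^28; Z/2) = Z/2 for each 0 <= k <= 28.
Total dimension = 28 + 1 = 29

29


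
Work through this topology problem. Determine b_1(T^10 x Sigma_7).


pi_1(A x B) = pi_1(A) x pi_1(B); rank of abelianization = b_1.
b_1(T^10) = 10, b_1(Sigma_7) = 2*7 = 14.
b_1(product) = 10 + 14 = 24

24


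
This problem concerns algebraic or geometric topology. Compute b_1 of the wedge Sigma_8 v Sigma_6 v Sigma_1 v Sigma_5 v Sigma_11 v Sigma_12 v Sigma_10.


For a wedge X v Y: reduced H_k(X v Y) = H_k(X) + H_k(Y).
Each Sigma_g contributes b_1 = 2g.
b_1 = 16 + 12 + 2 + 10 + 22 + 24 + 20 = 106

106


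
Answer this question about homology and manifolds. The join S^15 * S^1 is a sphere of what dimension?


Join of spheres: S^m * S^n = S^{m+n+1}.
dim = 15 + 1 + 1 = 17

17


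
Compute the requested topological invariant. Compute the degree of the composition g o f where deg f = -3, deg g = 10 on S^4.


Degree is multiplicative under composition: deg(g o f) = deg(g) * deg(f).
= 10 * -3 = -30

-30


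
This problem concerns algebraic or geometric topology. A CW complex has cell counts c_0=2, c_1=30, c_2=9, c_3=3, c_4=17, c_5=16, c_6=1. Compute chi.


chi = sum_k (-1)^k c_k.
= (-1)^0*2 + (-1)^1*30 + (-1)^2*9 + (-1)^3*3 + (-1)^4*17 + (-1)^5*16 + (-1)^6*1
= (2) + (-30) + (9) + (-3) + (17) + (-16) + (1)
= -20

-20


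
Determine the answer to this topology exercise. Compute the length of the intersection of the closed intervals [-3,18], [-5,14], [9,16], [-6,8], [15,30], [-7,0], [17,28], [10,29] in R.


Intersection = [max(a_i), min(b_i)] = [17, 0].
Since 17 > 0, the intersection is empty.
Length = 0

0


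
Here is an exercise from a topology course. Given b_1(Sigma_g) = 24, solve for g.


For a closed orientable surface: b_1 = 2g.
24 = 2g
g = 24 / 2 = 12

12


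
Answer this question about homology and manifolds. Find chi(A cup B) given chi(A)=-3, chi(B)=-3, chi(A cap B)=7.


chi(A cup B) = chi(A) + chi(B) - chi(A cap B)
= -3 + (-3) - (7)
= -13

-13


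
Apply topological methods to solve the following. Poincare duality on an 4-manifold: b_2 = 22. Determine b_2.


Poincare duality for closed orientable n-manifolds: b_k = b_{n-k}.
Here n = 4, so b_2 = b_2 = 22

22


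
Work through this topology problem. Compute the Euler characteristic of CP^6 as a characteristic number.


For any closed oriented manifold, <e(TM),[M]> = chi(M).
chi(CP^6) = 6+1 = 7

7


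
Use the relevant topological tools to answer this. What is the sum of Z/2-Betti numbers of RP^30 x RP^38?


dim H^*(RP^n; Z/2) = n+1 (one Z/2 in each degree 0..n).
Total Betti number is multiplicative.
Total = (30+1) * (38+1) = 31 * 39 = 1209

1209


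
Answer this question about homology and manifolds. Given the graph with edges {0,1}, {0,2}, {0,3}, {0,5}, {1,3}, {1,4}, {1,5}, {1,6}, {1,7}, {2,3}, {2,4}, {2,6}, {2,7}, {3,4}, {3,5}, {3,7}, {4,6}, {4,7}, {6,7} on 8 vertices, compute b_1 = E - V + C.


b_1 = E - V + (number of components).
E = 19, V = 8, components = 1.
b_1 = 19 - 8 + 1 = 12

12


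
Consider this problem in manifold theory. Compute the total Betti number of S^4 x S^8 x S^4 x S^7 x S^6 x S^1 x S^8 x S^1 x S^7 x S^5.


Total Betti number is multiplicative under products.
Each S^d (d>=1) has total Betti number 2.
There are 10 sphere factors.
Total = 2^10 = 1024

1024


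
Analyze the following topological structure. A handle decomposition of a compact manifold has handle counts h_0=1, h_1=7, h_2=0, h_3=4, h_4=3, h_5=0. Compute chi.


Handles of index k contribute (-1)^k to chi (same as CW cells).
chi = (1) + (-7) + (0) + (-4) + (3) + (0) = -7

-7


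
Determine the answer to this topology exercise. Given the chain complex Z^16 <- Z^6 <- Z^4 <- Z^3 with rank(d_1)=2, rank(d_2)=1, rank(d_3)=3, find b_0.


rank H_k = rank(ker d_k) - rank(im d_{k+1}).
rank(ker d_0) = rank(C_0) - rank(d_0) = 16 - 0 = 16.
rank(im d_{0+1}) = 2.
rank H_0 = 16 - 2 = 14

14


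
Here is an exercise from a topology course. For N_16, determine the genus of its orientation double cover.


chi(N_16) = 2 - 16 = -14.
Double cover: chi(Sigma_g) = 2 * chi(N_16) = 2*(-14) = -28.
2 - 2g = -28, so g = (2 - (-28))/2 = 30/2 = 15

15


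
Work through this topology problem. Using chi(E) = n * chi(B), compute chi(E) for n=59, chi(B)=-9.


For a finite covering: chi(E) = (number of sheets) * chi(B).
chi(E) = 59 * (-9) = -531

-531


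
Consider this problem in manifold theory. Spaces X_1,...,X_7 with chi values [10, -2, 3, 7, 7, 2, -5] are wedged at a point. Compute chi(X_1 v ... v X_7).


chi(A v B) = chi(A) + chi(B) - 1 (one point identified).
For 7 spaces: chi = (sum chi_i) - (7 - 1).
sum = 22; chi = 22 - 6 = 16

16


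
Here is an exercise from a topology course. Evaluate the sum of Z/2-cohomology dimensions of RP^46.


H^k(RP^46; Z/2) = Z/2 for each 0 <= k <= 46.
Total dimension = 46 + 1 = 47

47


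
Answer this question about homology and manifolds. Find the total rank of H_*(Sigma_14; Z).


For Sigma_14: b_0 = 1, b_1 = 2g = 28, b_2 = 1.
Total = 1 + 28 + 1 = 30

30


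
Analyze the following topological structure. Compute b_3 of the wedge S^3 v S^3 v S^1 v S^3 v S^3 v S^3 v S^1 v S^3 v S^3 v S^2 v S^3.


For a wedge of spheres, H_k (k>0) is free on one generator per sphere of dimension k.
Spheres of dimension 3: count = 8.
b_3 = 8

8


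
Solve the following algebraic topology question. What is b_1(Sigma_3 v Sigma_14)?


For a wedge: H_1(A v B) = H_1(A) + H_1(B).
b_1(Sigma_3) = 6, b_1(Sigma_14) = 28.
b_1 = 6 + 28 = 34

34


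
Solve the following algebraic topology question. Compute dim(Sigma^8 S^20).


Each suspension raises dimension by 1: Sigma S^n = S^{n+1}.
Sigma^8 S^20 = S^{20+8} = S^28

28


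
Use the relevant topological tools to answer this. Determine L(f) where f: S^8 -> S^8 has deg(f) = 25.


On S^8: L(f) = tr(f_0*) + (-1)^8 tr(f_8*) = 1 + (-1)^8 * deg(f).
L(f) = 1 + (-1)^8 * 25 = 1 + 25 = 26

26


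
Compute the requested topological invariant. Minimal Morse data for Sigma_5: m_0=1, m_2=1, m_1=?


A perfect Morse function has m_k = b_k.
For Sigma_5: b_0=1, b_1=2g=10, b_2=1.
Saddles m_1 = 2g = 10

10


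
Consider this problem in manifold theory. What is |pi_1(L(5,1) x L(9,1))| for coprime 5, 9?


pi_1(X x Y) = pi_1(X) x pi_1(Y).
pi_1(L(5,1)) = Z/5, pi_1(L(9,1)) = Z/9.
|Z/5 x Z/9| = 5 * 9 = 45

45


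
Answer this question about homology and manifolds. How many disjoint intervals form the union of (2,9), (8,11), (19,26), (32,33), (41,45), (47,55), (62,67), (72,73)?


Sort and merge overlapping open intervals.
Merged: (2,11), (19,26), (32,33), (41,45), (47,55), (62,67), (72,73).
Number of components = 7

7


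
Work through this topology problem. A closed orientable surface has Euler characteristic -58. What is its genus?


chi = 2 - 2g for closed orientable surfaces.
-58 = 2 - 2g
2g = 2 - (-58) = 60
g = 30

30


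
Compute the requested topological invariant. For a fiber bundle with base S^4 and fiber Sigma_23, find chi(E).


chi(S^4) = 2 (n even), chi(Sigma_23) = 2 - 2*23 = -44.
chi(E) = 2 * (-44) = -88

-88


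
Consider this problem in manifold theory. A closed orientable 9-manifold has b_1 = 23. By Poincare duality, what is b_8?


Poincare duality for closed orientable n-manifolds: b_k = b_{n-k}.
Here n = 9, so b_8 = b_1 = 23

23


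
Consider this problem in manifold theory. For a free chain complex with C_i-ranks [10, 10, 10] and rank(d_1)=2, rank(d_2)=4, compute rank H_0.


rank H_k = rank(ker d_k) - rank(im d_{k+1}).
rank(ker d_0) = rank(C_0) - rank(d_0) = 10 - 0 = 10.
rank(im d_{0+1}) = 2.
rank H_0 = 10 - 2 = 8

8


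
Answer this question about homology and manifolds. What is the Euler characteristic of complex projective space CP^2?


CP^2 has one cell in each even dimension 0, 2, ..., 2*2 (2+1 cells total).
All cells are even-dimensional, so chi = number of cells.
chi = 2 + 1 = 3

3


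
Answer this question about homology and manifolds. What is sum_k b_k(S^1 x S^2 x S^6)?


Total Betti number is multiplicative under products.
Each S^d (d>=1) has total Betti number 2.
There are 3 sphere factors.
Total = 2^3 = 8

8


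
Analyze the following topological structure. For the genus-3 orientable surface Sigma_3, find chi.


For a closed orientable surface of genus g: chi = 2 - 2g.
Here g = 3.
chi = 2 - 2*3 = 2 - 6 = -4

-4


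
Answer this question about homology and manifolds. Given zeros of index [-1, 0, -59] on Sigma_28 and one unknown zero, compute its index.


Poincare-Hopf: sum of indices = chi(M).
chi(Sigma_28) = 2 - 2*28 = -54.
Sum of known indices = -60.
x = chi - (sum known) = -54 - (-60) = 6

6


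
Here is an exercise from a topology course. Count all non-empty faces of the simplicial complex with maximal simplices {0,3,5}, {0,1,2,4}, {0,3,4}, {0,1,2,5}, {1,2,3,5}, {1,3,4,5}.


Each maximal simplex on m vertices has 2^m - 1 nonempty faces.
Take the union (dedupe shared faces).
Total distinct faces = 40

40


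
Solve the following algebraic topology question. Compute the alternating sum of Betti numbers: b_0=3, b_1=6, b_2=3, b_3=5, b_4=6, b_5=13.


chi = sum_k (-1)^k b_k.
= (3) + (-6) + (3) + (-5) + (6) + (-13)
= -12

-12


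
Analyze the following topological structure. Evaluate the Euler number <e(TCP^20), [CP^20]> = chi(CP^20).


For any closed oriented manifold, <e(TM),[M]> = chi(M).
chi(CP^20) = 20+1 = 21

21


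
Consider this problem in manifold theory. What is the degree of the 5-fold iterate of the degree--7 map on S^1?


deg(f) = -7. Degree is multiplicative: deg(f^5) = (deg f)^5.
deg(f^5) = (-7)^5 = -16807

-16807


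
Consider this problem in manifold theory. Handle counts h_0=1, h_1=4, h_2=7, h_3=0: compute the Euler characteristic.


Handles of index k contribute (-1)^k to chi (same as CW cells).
chi = (1) + (-4) + (7) + (0) = 4

4


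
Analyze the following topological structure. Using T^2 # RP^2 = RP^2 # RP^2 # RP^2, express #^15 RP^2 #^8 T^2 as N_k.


Since a >= 1, the sum is non-orientable; each T^2 can be replaced by RP^2 # RP^2 (since T^2#RP^2 = 3RP^2).
Total crosscaps k = 15 + 2*8 = 31.
Check via chi: chi = 15*1 + 8*0 - (15+8-1)*2 = -29 = 2 - k = -29. Consistent.

31


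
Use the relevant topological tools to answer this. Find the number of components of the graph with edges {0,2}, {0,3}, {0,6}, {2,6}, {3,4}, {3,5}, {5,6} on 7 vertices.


Run DFS/union-find over 7 vertices.
V = 7, E = 7.
Number of components = 2

2


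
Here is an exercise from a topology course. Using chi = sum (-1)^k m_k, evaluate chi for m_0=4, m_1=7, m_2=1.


Morse theory: chi(M) = sum_k (-1)^k m_k where m_k = #(index-k critical points).
= (4) + (-7) + (1) = -2

-2


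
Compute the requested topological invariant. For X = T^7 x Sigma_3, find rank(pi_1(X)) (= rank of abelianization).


pi_1(A x B) = pi_1(A) x pi_1(B); rank of abelianization = b_1.
b_1(T^7) = 7, b_1(Sigma_3) = 2*3 = 6.
b_1(product) = 7 + 6 = 13

13


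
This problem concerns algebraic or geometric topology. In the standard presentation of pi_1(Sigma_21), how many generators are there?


Standard presentation: pi_1(Sigma_g) = <a_1,b_1,...,a_g,b_g | [a_1,b_1]...[a_g,b_g] = 1>.
Number of generators = 2g = 2*21 = 42

42


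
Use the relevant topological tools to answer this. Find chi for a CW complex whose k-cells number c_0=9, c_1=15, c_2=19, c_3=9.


chi = sum_k (-1)^k c_k.
= (-1)^0*9 + (-1)^1*15 + (-1)^2*19 + (-1)^3*9
= (9) + (-15) + (19) + (-9)
= 4

4


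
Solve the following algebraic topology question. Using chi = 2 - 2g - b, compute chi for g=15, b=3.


For a compact orientable surface with genus g and b boundary components: chi = 2 - 2g - b.
chi = 2 - 2*15 - 3 = 2 - 30 - 3 = -31

-31


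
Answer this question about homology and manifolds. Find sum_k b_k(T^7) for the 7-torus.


b_k(T^7) = C(7,k), so the sum over k is sum_k C(7,k) = 2^7.
Total = 2^7 = 128

128


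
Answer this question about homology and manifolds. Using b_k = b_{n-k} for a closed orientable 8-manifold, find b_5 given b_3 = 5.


Poincare duality for closed orientable n-manifolds: b_k = b_{n-k}.
Here n = 8, so b_5 = b_3 = 5

5


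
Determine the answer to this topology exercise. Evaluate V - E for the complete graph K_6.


K_6: V = 6, E = C(6,2) = 15.
chi = V - E = 6 - 15 = -9

-9


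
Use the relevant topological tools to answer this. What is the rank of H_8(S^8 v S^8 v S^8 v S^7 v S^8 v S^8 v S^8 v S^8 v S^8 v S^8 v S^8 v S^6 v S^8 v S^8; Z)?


For a wedge of spheres, H_k (k>0) is free on one generator per sphere of dimension k.
Spheres of dimension 8: count = 12.
b_8 = 12

12


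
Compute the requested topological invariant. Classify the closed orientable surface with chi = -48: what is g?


chi = 2 - 2g for closed orientable surfaces.
-48 = 2 - 2g
2g = 2 - (-48) = 50
g = 25

25


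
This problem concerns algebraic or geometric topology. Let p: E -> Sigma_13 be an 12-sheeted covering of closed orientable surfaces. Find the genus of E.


For an n-sheeted cover: chi(E) = n * chi(B).
chi(Sigma_13) = 2 - 2*13 = -24.
chi(E) = 12 * (-24) = -288.
genus(E) = (2 - chi(E))/2 = (2 - (-288))/2 = 290/2 = 145

145


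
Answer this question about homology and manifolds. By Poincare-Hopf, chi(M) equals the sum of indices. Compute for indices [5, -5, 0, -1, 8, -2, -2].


Poincare-Hopf: chi(M) = sum of indices of zeros.
chi = (5) + (-5) + (0) + (-1) + (8) + (-2) + (-2) = 3

3


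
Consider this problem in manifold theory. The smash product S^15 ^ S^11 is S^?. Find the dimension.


S^m ^ S^n = S^{m+n}.
k = 15 + 11 = 26

26


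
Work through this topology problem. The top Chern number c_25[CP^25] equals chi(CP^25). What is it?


For any closed oriented manifold, <e(TM),[M]> = chi(M).
chi(CP^25) = 25+1 = 26

26


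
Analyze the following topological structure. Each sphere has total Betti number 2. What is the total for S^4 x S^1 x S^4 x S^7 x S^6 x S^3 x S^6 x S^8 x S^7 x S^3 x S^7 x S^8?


Total Betti number is multiplicative under products.
Each S^d (d>=1) has total Betti number 2.
There are 12 sphere factors.
Total = 2^12 = 4096

4096


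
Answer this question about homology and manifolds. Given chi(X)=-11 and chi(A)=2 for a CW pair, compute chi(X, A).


Relative Euler characteristic: chi(X, A) = chi(X) - chi(A).
= -11 - (2) = -13

-13


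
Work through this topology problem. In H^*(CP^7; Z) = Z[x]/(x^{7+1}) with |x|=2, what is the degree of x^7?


|x| = 2 in H^*(CP^n).
|x^7| = 7 * |x| = 7 * 2 = 14

14


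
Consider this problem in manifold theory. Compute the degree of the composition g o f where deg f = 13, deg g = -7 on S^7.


Degree is multiplicative under composition: deg(g o f) = deg(g) * deg(f).
= -7 * 13 = -91

-91


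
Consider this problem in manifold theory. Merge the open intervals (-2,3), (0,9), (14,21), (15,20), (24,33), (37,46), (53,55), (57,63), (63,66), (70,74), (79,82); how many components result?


Sort and merge overlapping open intervals.
Merged: (-2,9), (14,21), (24,33), (37,46), (53,55), (57,63), (63,66), (70,74), (79,82).
Number of components = 9

9


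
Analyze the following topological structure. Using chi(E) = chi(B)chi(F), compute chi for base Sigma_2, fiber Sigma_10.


For a fiber bundle F -> E -> B (with CW structure): chi(E) = chi(B) * chi(F).
chi(Sigma_2) = -2, chi(Sigma_10) = -18.
chi(E) = (-2) * (-18) = 36

36


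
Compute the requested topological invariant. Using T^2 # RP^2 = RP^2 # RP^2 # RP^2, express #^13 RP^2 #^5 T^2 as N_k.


Since a >= 1, the sum is non-orientable; each T^2 can be replaced by RP^2 # RP^2 (since T^2#RP^2 = 3RP^2).
Total crosscaps k = 13 + 2*5 = 23.
Check via chi: chi = 13*1 + 5*0 - (13+5-1)*2 = -21 = 2 - k = -21. Consistent.

23


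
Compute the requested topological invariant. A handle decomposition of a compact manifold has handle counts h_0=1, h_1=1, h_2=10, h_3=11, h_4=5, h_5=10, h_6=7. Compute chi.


Handles of index k contribute (-1)^k to chi (same as CW cells).
chi = (1) + (-1) + (10) + (-11) + (5) + (-10) + (7) = 1

1


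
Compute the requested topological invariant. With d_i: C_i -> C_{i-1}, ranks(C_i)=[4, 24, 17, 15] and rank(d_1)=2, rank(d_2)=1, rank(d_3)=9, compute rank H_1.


rank H_k = rank(ker d_k) - rank(im d_{k+1}).
rank(ker d_1) = rank(C_1) - rank(d_1) = 24 - 2 = 22.
rank(im d_{1+1}) = 1.
rank H_1 = 22 - 1 = 21

21


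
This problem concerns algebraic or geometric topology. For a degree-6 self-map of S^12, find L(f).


On S^12: L(f) = tr(f_0*) + (-1)^12 tr(f_12*) = 1 + (-1)^12 * deg(f).
L(f) = 1 + (-1)^12 * 6 = 1 + 6 = 7

7


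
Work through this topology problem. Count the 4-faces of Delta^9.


Delta^9 has 9+1 vertices. A 4-face is a choice of 4+1 vertices.
f_4 = C(9+1, 4+1) = C(10,5) = 252

252


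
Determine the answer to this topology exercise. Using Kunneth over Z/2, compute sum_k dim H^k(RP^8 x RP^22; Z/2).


dim H^*(RP^n; Z/2) = n+1 (one Z/2 in each degree 0..n).
Total Betti number is multiplicative.
Total = (8+1) * (22+1) = 9 * 23 = 207

207


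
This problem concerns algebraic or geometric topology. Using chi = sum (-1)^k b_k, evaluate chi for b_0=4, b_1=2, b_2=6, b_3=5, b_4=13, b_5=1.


chi = sum_k (-1)^k b_k.
= (4) + (-2) + (6) + (-5) + (13) + (-1)
= 15

15


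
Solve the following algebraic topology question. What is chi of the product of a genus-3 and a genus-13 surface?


chi(Sigma_3) = 2 - 2*3 = -4
chi(Sigma_13) = 2 - 2*13 = -24
chi(product) = (-4) * (-24) = 96

96


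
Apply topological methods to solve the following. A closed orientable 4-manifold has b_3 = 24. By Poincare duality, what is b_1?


Poincare duality for closed orientable n-manifolds: b_k = b_{n-k}.
Here n = 4, so b_1 = b_3 = 24

24


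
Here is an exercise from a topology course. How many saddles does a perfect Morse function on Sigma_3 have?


A perfect Morse function has m_k = b_k.
For Sigma_3: b_0=1, b_1=2g=6, b_2=1.
Saddles m_1 = 2g = 6

6


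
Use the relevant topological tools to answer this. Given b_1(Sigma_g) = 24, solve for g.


For a closed orientable surface: b_1 = 2g.
24 = 2g
g = 24 / 2 = 12

12


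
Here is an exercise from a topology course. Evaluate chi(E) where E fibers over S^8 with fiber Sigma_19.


chi(S^8) = 2 (n even), chi(Sigma_19) = 2 - 2*19 = -36.
chi(E) = 2 * (-36) = -72

-72


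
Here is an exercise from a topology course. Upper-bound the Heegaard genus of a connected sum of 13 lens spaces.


Heegaard genus satisfies g(A#B) <= g(A) + g(B).
Each lens space has g = 1.
Upper bound: 13 * 1 = 13

13


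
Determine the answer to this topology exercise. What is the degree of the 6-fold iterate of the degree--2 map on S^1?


deg(f) = -2. Degree is multiplicative: deg(f^6) = (deg f)^6.
deg(f^6) = (-2)^6 = 64

64


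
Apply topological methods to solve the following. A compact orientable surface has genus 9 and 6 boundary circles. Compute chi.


For a compact orientable surface with genus g and b boundary components: chi = 2 - 2g - b.
chi = 2 - 2*9 - 6 = 2 - 18 - 6 = -22

-22


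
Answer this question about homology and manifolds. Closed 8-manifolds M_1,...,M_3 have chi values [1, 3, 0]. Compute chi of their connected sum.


For n-manifolds: chi(A#B) = chi(A) + chi(B) - chi(S^8).
chi(S^8) = 1 + (-1)^8 = 2.
chi(#) = (sum chi_i) - (3-1)*chi(S^8) = 4 - 2*2 = 0

0


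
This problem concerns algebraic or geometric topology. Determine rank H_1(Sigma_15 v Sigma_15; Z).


For a wedge: H_1(A v B) = H_1(A) + H_1(B).
b_1(Sigma_15) = 30, b_1(Sigma_15) = 30.
b_1 = 30 + 30 = 60

60


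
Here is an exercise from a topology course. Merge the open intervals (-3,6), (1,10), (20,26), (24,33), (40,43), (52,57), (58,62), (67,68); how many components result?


Sort and merge overlapping open intervals.
Merged: (-3,10), (20,33), (40,43), (52,57), (58,62), (67,68).
Number of components = 6

6


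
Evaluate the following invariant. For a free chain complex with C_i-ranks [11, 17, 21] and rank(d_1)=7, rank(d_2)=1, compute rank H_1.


rank H_k = rank(ker d_k) - rank(im d_{k+1}).
rank(ker d_1) = rank(C_1) - rank(d_1) = 17 - 7 = 10.
rank(im d_{1+1}) = 1.
rank H_1 = 10 - 1 = 9

9


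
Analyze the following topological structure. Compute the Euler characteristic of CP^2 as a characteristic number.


For any closed oriented manifold, <e(TM),[M]> = chi(M).
chi(CP^2) = 2+1 = 3

3


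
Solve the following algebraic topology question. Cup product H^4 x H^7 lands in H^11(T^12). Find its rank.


Cup product: H^p x H^q -> H^{p+q}; here p+q = 4+7 = 11.
rank H^k(T^n) = C(n,k).
C(12,11) = 12

12


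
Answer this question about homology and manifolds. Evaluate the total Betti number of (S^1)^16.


b_k(T^16) = C(16,k), so the sum over k is sum_k C(16,k) = 2^16.
Total = 2^16 = 65536

65536


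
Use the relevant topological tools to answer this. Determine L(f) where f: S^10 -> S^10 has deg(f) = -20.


On S^10: L(f) = tr(f_0*) + (-1)^10 tr(f_10*) = 1 + (-1)^10 * deg(f).
L(f) = 1 + (-1)^10 * -20 = 1 + -20 = -19

-19


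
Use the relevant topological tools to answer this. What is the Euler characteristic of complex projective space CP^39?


CP^39 has one cell in each even dimension 0, 2, ..., 2*39 (39+1 cells total).
All cells are even-dimensional, so chi = number of cells.
chi = 39 + 1 = 40

40


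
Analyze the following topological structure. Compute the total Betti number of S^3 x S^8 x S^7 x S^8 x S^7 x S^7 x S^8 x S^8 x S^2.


Total Betti number is multiplicative under products.
Each S^d (d>=1) has total Betti number 2.
There are 9 sphere factors.
Total = 2^9 = 512

512


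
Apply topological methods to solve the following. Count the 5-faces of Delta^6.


Delta^6 has 6+1 vertices. A 5-face is a choice of 5+1 vertices.
f_5 = C(6+1, 5+1) = C(7,6) = 7

7


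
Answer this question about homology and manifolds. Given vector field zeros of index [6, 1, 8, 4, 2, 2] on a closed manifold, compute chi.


Poincare-Hopf: chi(M) = sum of indices of zeros.
chi = (6) + (1) + (8) + (4) + (2) + (2) = 23

23


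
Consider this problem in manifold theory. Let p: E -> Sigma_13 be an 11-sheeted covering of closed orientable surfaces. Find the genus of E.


For an n-sheeted cover: chi(E) = n * chi(B).
chi(Sigma_13) = 2 - 2*13 = -24.
chi(E) = 11 * (-24) = -264.
genus(E) = (2 - chi(E))/2 = (2 - (-264))/2 = 266/2 = 133

133


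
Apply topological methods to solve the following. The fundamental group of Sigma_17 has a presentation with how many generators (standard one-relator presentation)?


Standard presentation: pi_1(Sigma_g) = <a_1,b_1,...,a_g,b_g | [a_1,b_1]...[a_g,b_g] = 1>.
Number of generators = 2g = 2*17 = 34

34


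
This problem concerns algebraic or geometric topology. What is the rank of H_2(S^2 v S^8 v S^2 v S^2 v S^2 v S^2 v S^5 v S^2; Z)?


For a wedge of spheres, H_k (k>0) is free on one generator per sphere of dimension k.
Spheres of dimension 2: count = 6.
b_2 = 6

6


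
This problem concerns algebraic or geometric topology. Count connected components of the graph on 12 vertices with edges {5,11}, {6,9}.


Run DFS/union-find over 12 vertices.
V = 12, E = 2.
Number of components = 10

10


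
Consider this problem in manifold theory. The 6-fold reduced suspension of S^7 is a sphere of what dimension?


Each suspension raises dimension by 1: Sigma S^n = S^{n+1}.
Sigma^6 S^7 = S^{7+6} = S^13

13


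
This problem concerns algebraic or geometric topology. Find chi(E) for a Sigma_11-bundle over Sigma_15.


For a fiber bundle F -> E -> B (with CW structure): chi(E) = chi(B) * chi(F).
chi(Sigma_15) = -28, chi(Sigma_11) = -20.
chi(E) = (-28) * (-20) = 560

560


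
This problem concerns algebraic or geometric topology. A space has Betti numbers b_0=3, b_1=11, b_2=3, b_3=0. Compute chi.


chi = sum_k (-1)^k b_k.
= (3) + (-11) + (3) + (0)
= -5

-5


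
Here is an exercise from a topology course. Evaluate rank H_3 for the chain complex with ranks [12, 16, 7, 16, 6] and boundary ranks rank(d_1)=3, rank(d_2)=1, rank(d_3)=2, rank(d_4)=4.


rank H_k = rank(ker d_k) - rank(im d_{k+1}).
rank(ker d_3) = rank(C_3) - rank(d_3) = 16 - 2 = 14.
rank(im d_{3+1}) = 4.
rank H_3 = 14 - 4 = 10

10


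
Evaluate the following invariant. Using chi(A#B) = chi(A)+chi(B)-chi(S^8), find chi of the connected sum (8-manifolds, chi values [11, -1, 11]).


For n-manifolds: chi(A#B) = chi(A) + chi(B) - chi(S^8).
chi(S^8) = 1 + (-1)^8 = 2.
chi(#) = (sum chi_i) - (3-1)*chi(S^8) = 21 - 2*2 = 17

17


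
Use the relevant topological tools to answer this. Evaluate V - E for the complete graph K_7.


K_7: V = 7, E = C(7,2) = 21.
chi = V - E = 7 - 21 = -14

-14


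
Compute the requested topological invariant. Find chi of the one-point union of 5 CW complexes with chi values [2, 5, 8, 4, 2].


chi(A v B) = chi(A) + chi(B) - 1 (one point identified).
For 5 spaces: chi = (sum chi_i) - (5 - 1).
sum = 21; chi = 21 - 4 = 17

17


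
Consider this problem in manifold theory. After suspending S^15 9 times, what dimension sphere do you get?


Each suspension raises dimension by 1: Sigma S^n = S^{n+1}.
Sigma^9 S^15 = S^{15+9} = S^24

24


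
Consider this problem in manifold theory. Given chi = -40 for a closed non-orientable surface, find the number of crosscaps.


chi = 2 - k for closed non-orientable surfaces with k crosscaps.
-40 = 2 - k
k = 2 - (-40) = 42

42


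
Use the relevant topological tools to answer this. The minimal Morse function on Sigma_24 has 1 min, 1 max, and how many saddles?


A perfect Morse function has m_k = b_k.
For Sigma_24: b_0=1, b_1=2g=48, b_2=1.
Saddles m_1 = 2g = 48

48


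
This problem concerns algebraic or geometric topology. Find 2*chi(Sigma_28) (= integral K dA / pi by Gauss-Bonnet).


Gauss-Bonnet: integral K dA = 2*pi*chi(M).
chi(Sigma_28) = 2 - 2*28 = -54.
(integral K dA)/pi = 2*chi = 2*(-54) = -108

-108


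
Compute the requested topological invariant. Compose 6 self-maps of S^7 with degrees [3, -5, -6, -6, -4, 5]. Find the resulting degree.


Degree is multiplicative: deg(composition) = product of degrees.
= (3) * (-5) * (-6) * (-6) * (-4) * (5) = 10800

10800


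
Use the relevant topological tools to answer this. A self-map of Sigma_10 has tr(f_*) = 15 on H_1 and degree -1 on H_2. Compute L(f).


L(f) = tr(f_0*) - tr(f_1*) + tr(f_2*).
= 1 - (15) + (-1)
= -15

-15


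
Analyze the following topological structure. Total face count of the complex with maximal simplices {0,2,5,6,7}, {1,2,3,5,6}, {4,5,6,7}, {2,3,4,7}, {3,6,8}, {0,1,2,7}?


Each maximal simplex on m vertices has 2^m - 1 nonempty faces.
Take the union (dedupe shared faces).
Total distinct faces = 81

81


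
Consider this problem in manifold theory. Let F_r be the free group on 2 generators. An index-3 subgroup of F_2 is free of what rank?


Nielsen-Schreier: an index-n subgroup of F_r is free of rank 1 + n(r-1).
Equivalently: chi(cover) = n*chi(base); chi(vee_r S^1) = 1 - 2 = -1.
chi(E) = 3*(-1) = -3; rank = 1 - chi(E) = 1 - (-3) = 4.
rank = 1 + 3*(2-1) = 1 + 3 = 4

4


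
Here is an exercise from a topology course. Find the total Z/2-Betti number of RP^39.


H^k(RP^39; Z/2) = Z/2 for each 0 <= k <= 39.
Total dimension = 39 + 1 = 40

40


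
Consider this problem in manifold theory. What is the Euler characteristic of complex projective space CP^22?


CP^22 has one cell in each even dimension 0, 2, ..., 2*22 (22+1 cells total).
All cells are even-dimensional, so chi = number of cells.
chi = 22 + 1 = 23

23


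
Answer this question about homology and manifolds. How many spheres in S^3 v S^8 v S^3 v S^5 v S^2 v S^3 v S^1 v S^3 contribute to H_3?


For a wedge of spheres, H_k (k>0) is free on one generator per sphere of dimension k.
Spheres of dimension 3: count = 4.
b_3 = 4

4


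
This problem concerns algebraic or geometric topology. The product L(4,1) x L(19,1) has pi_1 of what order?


pi_1(X x Y) = pi_1(X) x pi_1(Y).
pi_1(L(4,1)) = Z/4, pi_1(L(19,1)) = Z/19.
|Z/4 x Z/19| = 4 * 19 = 76

76


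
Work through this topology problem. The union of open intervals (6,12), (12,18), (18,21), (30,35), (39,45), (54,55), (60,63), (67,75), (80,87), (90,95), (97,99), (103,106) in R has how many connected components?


Sort and merge overlapping open intervals.
Merged: (6,12), (12,18), (18,21), (30,35), (39,45), (54,55), (60,63), (67,75), (80,87), (90,95), (97,99), (103,106).
Number of components = 12

12


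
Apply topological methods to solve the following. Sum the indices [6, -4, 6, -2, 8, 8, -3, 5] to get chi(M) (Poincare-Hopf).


Poincare-Hopf: chi(M) = sum of indices of zeros.
chi = (6) + (-4) + (6) + (-2) + (8) + (8) + (-3) + (5) = 24

24


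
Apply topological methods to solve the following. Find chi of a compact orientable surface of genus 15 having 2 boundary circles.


For a compact orientable surface with genus g and b boundary components: chi = 2 - 2g - b.
chi = 2 - 2*15 - 2 = 2 - 30 - 2 = -30

-30


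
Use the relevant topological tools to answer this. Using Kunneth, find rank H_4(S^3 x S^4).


Each S^d has Poincare polynomial 1 + t^d.
The product S^3 x S^4 has Poincare polynomial prod(1+t^d_i).
Expanding: b_0=1, b_3=1, b_4=1, b_7=1.
b_4 = 1

1


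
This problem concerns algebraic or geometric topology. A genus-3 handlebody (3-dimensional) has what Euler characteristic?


A genus-g handlebody deformation retracts to a wedge of g circles.
chi(vee_g S^1) = 1 - g.
chi(H_3) = 1 - 3 = -2

-2


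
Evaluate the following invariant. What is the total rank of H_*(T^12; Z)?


b_k(T^12) = C(12,k), so the sum over k is sum_k C(12,k) = 2^12.
Total = 2^12 = 4096

4096


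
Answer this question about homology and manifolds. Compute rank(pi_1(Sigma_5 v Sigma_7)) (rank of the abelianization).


For a wedge: H_1(A v B) = H_1(A) + H_1(B).
b_1(Sigma_5) = 10, b_1(Sigma_7) = 14.
b_1 = 10 + 14 = 24

24


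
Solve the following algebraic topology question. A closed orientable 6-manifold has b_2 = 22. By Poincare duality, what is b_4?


Poincare duality for closed orientable n-manifolds: b_k = b_{n-k}.
Here n = 6, so b_4 = b_2 = 22

22


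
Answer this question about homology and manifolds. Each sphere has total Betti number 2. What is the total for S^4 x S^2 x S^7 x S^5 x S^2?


Total Betti number is multiplicative under products.
Each S^d (d>=1) has total Betti number 2.
There are 5 sphere factors.
Total = 2^5 = 32

32


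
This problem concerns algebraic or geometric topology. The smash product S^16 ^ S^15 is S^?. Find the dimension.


S^m ^ S^n = S^{m+n}.
k = 16 + 15 = 31

31


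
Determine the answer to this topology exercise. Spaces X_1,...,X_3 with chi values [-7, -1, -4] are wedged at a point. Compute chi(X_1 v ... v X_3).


chi(A v B) = chi(A) + chi(B) - 1 (one point identified).
For 3 spaces: chi = (sum chi_i) - (3 - 1).
sum = -12; chi = -12 - 2 = -14

-14
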